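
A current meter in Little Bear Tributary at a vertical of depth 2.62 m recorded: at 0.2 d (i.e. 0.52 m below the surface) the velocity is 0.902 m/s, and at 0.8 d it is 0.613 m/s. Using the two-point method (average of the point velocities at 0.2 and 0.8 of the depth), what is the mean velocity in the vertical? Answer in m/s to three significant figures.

v̄ = (0.902 + 0.613) / 2 = 0.7575 m/s

0.758 m/s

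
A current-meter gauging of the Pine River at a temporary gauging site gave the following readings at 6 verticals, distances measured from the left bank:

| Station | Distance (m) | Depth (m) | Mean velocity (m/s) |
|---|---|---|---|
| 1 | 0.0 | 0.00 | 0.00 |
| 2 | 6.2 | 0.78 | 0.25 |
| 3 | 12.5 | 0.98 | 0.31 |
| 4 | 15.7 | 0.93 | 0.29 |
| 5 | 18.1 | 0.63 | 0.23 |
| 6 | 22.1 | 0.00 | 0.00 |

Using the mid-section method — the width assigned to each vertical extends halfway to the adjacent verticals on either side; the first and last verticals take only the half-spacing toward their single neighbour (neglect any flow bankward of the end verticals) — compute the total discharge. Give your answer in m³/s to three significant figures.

w_2 = (12.5 − 0.0)/2 = 6.25 m; q_2 = 0.25 × 0.78 × 6.25 = 1.219 m³/s
w_3 = (15.7 − 6.2)/2 = 4.75 m; q_3 = 0.31 × 0.98 × 4.75 = 1.443 m³/s
w_4 = (18.1 − 12.5)/2 = 2.8 m; q_4 = 0.29 × 0.93 × 2.8 = 0.7552 m³/s
w_5 = (22.1 − 15.7)/2 = 3.2 m; q_5 = 0.23 × 0.63 × 3.2 = 0.4637 m³/s
Stations 1, 6 contribute zero (depth or velocity is 0).
Q = Σ qᵢ = 3.881 m³/s

3.88 m³/s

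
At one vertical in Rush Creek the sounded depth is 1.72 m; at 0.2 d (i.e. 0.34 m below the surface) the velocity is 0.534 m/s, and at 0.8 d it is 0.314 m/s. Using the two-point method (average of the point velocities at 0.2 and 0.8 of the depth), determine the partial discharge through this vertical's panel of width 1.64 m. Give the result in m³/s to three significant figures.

1.20 m³/s

v̄ = (0.534 + 0.314) / 2 = 0.4240 m/s
q = v̄ × d × w = 0.4240 × 1.72 × 1.64 = 1.196 m³/s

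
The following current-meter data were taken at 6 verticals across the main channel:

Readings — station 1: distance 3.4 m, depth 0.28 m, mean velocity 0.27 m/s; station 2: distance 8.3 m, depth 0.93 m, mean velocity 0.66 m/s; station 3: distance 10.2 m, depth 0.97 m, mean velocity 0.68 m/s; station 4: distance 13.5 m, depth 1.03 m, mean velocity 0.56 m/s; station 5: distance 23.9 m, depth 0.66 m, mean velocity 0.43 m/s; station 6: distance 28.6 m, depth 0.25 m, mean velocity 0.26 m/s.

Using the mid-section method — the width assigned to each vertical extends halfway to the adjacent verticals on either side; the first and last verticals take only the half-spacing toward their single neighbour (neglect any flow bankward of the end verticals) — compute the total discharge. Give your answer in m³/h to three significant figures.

36800 m³/h

w_1 = (8.3 − 3.4)/2 = 2.45 m; q_1 = 0.27 × 0.28 × 2.45 = 0.1852 m³/s
w_2 = (10.2 − 3.4)/2 = 3.4 m; q_2 = 0.66 × 0.93 × 3.4 = 2.087 m³/s
w_3 = (13.5 − 8.3)/2 = 2.6 m; q_3 = 0.68 × 0.97 × 2.6 = 1.715 m³/s
w_4 = (23.9 − 10.2)/2 = 6.85 m; q_4 = 0.56 × 1.03 × 6.85 = 3.951 m³/s
w_5 = (28.6 − 13.5)/2 = 7.55 m; q_5 = 0.43 × 0.66 × 7.55 = 2.143 m³/s
w_6 = (28.6 − 23.9)/2 = 2.35 m; q_6 = 0.26 × 0.25 × 2.35 = 0.1528 m³/s
Q = Σ qᵢ = 10.23 m³/s
= 10.23 × 3600 = 36840 m³/h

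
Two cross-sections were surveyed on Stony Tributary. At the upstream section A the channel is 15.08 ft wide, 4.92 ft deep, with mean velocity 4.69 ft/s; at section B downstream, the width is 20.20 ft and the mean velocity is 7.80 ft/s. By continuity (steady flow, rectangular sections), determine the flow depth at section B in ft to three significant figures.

Q = A₁V₁ = (15.08×4.92) × 4.69 = 348.0 ft³/s
d₂ = Q/(b₂ V₂) = 348.0/(20.20×7.80) = 2.208 ft

2.21 ft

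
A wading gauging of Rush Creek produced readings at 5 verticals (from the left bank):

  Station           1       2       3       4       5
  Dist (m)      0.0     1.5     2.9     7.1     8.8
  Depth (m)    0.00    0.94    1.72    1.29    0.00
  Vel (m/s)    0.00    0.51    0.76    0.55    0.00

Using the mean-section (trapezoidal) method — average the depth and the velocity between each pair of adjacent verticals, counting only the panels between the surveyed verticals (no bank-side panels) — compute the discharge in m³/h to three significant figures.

Panel 1-2: Δb = 1.5 m, d̄ = (0.00+0.94)/2 = 0.47, v̄ = (0.00+0.51)/2 = 0.255 → q = 1.5×0.47×0.255 = 0.1798 m³/s
Panel 2-3: Δb = 1.4 m, d̄ = (0.94+1.72)/2 = 1.33, v̄ = (0.51+0.76)/2 = 0.635 → q = 1.4×1.33×0.635 = 1.182 m³/s
Panel 3-4: Δb = 4.2 m, d̄ = (1.72+1.29)/2 = 1.505, v̄ = (0.76+0.55)/2 = 0.655 → q = 4.2×1.505×0.655 = 4.140 m³/s
Panel 4-5: Δb = 1.7 m, d̄ = (1.29+0.00)/2 = 0.645, v̄ = (0.55+0.00)/2 = 0.275 → q = 1.7×0.645×0.275 = 0.3015 m³/s
Q = Σ q = 5.804 m³/s
= 5.804 × 3600 = 20890 m³/h

20900 m³/h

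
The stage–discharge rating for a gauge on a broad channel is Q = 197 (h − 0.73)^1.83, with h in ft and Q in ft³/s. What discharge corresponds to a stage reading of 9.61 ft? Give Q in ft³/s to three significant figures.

10700 ft³/s

Q = 197 × (9.61 − 0.73)^1.83 = 197 × 8.88^1.83 = 10720 ft³/s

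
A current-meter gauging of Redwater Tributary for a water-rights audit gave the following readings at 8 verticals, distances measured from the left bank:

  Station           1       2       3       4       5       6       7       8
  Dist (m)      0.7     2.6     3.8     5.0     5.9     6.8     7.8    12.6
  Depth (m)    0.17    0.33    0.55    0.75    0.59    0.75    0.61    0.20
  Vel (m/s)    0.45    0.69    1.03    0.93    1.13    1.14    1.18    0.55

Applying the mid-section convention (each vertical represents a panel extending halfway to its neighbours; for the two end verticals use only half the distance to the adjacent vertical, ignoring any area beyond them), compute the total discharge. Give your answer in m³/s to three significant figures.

5.60 m³/s

w_1 = (2.6 − 0.7)/2 = 0.95 m; q_1 = 0.45 × 0.17 × 0.95 = 0.07268 m³/s
w_2 = (3.8 − 0.7)/2 = 1.55 m; q_2 = 0.69 × 0.33 × 1.55 = 0.3529 m³/s
w_3 = (5.0 − 2.6)/2 = 1.2 m; q_3 = 1.03 × 0.55 × 1.2 = 0.6798 m³/s
w_4 = (5.9 − 3.8)/2 = 1.05 m; q_4 = 0.93 × 0.75 × 1.05 = 0.7324 m³/s
w_5 = (6.8 − 5.0)/2 = 0.9 m; q_5 = 1.13 × 0.59 × 0.9 = 0.6000 m³/s
w_6 = (7.8 − 5.9)/2 = 0.95 m; q_6 = 1.14 × 0.75 × 0.95 = 0.8123 m³/s
w_7 = (12.6 − 6.8)/2 = 2.9 m; q_7 = 1.18 × 0.61 × 2.9 = 2.087 m³/s
w_8 = (12.6 − 7.8)/2 = 2.4 m; q_8 = 0.55 × 0.20 × 2.4 = 0.2640 m³/s
Q = Σ qᵢ = 5.601 m³/s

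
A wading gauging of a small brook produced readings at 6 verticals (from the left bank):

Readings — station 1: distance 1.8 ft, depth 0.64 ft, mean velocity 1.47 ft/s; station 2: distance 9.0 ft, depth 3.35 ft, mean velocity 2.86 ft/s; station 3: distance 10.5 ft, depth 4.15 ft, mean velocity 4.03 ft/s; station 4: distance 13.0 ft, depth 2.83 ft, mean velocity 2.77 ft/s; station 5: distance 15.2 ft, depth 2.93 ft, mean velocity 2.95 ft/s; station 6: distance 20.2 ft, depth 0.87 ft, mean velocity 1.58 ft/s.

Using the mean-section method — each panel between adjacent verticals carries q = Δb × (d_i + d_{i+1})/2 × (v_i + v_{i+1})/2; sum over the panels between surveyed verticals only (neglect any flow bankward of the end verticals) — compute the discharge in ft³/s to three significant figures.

Panel 1-2: Δb = 7.2 ft, d̄ = (0.64+3.35)/2 = 1.995, v̄ = (1.47+2.86)/2 = 2.165 → q = 7.2×1.995×2.165 = 31.10 ft³/s
Panel 2-3: Δb = 1.5 ft, d̄ = (3.35+4.15)/2 = 3.75, v̄ = (2.86+4.03)/2 = 3.445 → q = 1.5×3.75×3.445 = 19.38 ft³/s
Panel 3-4: Δb = 2.5 ft, d̄ = (4.15+2.83)/2 = 3.49, v̄ = (4.03+2.77)/2 = 3.4 → q = 2.5×3.49×3.4 = 29.67 ft³/s
Panel 4-5: Δb = 2.2 ft, d̄ = (2.83+2.93)/2 = 2.88, v̄ = (2.77+2.95)/2 = 2.86 → q = 2.2×2.88×2.86 = 18.12 ft³/s
Panel 5-6: Δb = 5 ft, d̄ = (2.93+0.87)/2 = 1.9, v̄ = (2.95+1.58)/2 = 2.265 → q = 5×1.9×2.265 = 21.52 ft³/s
Q = Σ q = 119.8 ft³/s

120 ft³/s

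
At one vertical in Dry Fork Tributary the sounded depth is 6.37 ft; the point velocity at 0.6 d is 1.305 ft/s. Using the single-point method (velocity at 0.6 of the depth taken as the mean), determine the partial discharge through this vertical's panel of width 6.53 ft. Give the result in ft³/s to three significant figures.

54.3 ft³/s

v̄ = v₀.₆ = 1.305 ft/s
q = v̄ × d × w = 1.305 × 6.37 × 6.53 = 54.28 ft³/s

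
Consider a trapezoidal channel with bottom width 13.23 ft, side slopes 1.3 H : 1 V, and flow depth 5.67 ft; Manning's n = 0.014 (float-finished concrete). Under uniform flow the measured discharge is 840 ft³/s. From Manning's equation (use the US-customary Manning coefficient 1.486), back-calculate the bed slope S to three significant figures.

0.000811

A = (b + z·y)·y = (13.23 + 1.3×5.67)×5.67 = 116.8 ft²
P = b + 2y√(1+z²) = 13.23 + 2×5.67×√(1+1.3²) = 31.83 ft
R = A/P = 116.8/31.83 = 3.670 ft
S = (Q·n / (1.486·A·R^(2/3)))² = (840×0.014 / (1.486×116.8×2.379))² = 0.0008109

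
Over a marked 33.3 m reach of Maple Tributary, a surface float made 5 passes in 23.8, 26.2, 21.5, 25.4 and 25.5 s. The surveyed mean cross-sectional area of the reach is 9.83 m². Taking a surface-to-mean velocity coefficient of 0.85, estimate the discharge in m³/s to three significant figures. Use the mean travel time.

t̄ = (23.8 + 26.2 + 21.5 + 25.4 + 25.5) / 5 = 24.48 s
v_surface = L / t̄ = 33.3 / 24.48 = 1.360 m/s
v_mean = 0.85 × 1.360 = 1.156 m/s
Q = A × v_mean = 9.83 × 1.156 = 11.37 m³/s

11.4 m³/s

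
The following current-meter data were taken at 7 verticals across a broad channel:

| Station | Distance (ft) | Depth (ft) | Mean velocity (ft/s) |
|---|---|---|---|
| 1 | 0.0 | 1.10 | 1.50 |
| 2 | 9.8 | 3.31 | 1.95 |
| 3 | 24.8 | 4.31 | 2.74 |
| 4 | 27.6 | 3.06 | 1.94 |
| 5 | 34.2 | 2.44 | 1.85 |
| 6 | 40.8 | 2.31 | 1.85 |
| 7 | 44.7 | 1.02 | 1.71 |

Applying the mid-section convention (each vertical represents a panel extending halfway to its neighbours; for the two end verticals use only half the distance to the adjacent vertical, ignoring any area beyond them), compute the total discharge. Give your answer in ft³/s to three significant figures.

w_1 = (9.8 − 0.0)/2 = 4.9 ft; q_1 = 1.50 × 1.10 × 4.9 = 8.085 ft³/s
w_2 = (24.8 − 0.0)/2 = 12.4 ft; q_2 = 1.95 × 3.31 × 12.4 = 80.04 ft³/s
w_3 = (27.6 − 9.8)/2 = 8.9 ft; q_3 = 2.74 × 4.31 × 8.9 = 105.1 ft³/s
w_4 = (34.2 − 24.8)/2 = 4.7 ft; q_4 = 1.94 × 3.06 × 4.7 = 27.90 ft³/s
w_5 = (40.8 − 27.6)/2 = 6.6 ft; q_5 = 1.85 × 2.44 × 6.6 = 29.79 ft³/s
w_6 = (44.7 − 34.2)/2 = 5.25 ft; q_6 = 1.85 × 2.31 × 5.25 = 22.44 ft³/s
w_7 = (44.7 − 40.8)/2 = 1.95 ft; q_7 = 1.71 × 1.02 × 1.95 = 3.401 ft³/s
Q = Σ qᵢ = 276.8 ft³/s

277 ft³/s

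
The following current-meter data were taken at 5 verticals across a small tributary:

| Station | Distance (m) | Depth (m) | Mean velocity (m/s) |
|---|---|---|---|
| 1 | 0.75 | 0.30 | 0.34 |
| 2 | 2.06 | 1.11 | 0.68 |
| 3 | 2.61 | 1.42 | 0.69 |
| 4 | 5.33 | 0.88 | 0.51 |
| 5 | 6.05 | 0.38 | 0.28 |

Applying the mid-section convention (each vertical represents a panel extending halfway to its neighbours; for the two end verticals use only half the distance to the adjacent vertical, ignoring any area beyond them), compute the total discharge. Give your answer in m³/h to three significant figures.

w_1 = (2.06 − 0.75)/2 = 0.655 m; q_1 = 0.34 × 0.30 × 0.655 = 0.06681 m³/s
w_2 = (2.61 − 0.75)/2 = 0.93 m; q_2 = 0.68 × 1.11 × 0.93 = 0.7020 m³/s
w_3 = (5.33 − 2.06)/2 = 1.635 m; q_3 = 0.69 × 1.42 × 1.635 = 1.602 m³/s
w_4 = (6.05 − 2.61)/2 = 1.72 m; q_4 = 0.51 × 0.88 × 1.72 = 0.7719 m³/s
w_5 = (6.05 − 5.33)/2 = 0.36 m; q_5 = 0.28 × 0.38 × 0.36 = 0.03830 m³/s
Q = Σ qᵢ = 3.181 m³/s
= 3.181 × 3600 = 11450 m³/h

11500 m³/h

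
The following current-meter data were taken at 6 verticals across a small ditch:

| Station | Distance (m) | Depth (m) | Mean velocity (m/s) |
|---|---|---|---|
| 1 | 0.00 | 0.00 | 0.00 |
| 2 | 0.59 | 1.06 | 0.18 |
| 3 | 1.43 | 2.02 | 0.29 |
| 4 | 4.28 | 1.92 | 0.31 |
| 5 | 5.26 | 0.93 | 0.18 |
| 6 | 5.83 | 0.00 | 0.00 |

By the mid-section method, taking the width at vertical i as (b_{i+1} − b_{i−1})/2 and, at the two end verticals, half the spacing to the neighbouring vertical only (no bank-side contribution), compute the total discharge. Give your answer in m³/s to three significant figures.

w_2 = (1.43 − 0.00)/2 = 0.715 m; q_2 = 0.18 × 1.06 × 0.715 = 0.1364 m³/s
w_3 = (4.28 − 0.59)/2 = 1.845 m; q_3 = 0.29 × 2.02 × 1.845 = 1.081 m³/s
w_4 = (5.26 − 1.43)/2 = 1.915 m; q_4 = 0.31 × 1.92 × 1.915 = 1.140 m³/s
w_5 = (5.83 − 4.28)/2 = 0.775 m; q_5 = 0.18 × 0.93 × 0.775 = 0.1297 m³/s
Stations 1, 6 contribute zero (depth or velocity is 0).
Q = Σ qᵢ = 2.487 m³/s

2.49 m³/s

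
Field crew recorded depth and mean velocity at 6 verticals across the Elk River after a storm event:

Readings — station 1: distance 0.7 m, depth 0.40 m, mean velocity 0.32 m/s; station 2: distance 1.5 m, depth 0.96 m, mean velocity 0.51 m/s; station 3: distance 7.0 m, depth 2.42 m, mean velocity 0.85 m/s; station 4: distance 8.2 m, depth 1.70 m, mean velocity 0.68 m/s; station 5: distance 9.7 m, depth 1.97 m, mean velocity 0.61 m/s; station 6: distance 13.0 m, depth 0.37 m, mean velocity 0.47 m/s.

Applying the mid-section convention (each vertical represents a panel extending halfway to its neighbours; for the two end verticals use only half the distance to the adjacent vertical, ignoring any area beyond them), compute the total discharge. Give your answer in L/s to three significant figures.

13200 L/s

w_1 = (1.5 − 0.7)/2 = 0.4 m; q_1 = 0.32 × 0.40 × 0.4 = 0.05120 m³/s
w_2 = (7.0 − 0.7)/2 = 3.15 m; q_2 = 0.51 × 0.96 × 3.15 = 1.542 m³/s
w_3 = (8.2 − 1.5)/2 = 3.35 m; q_3 = 0.85 × 2.42 × 3.35 = 6.891 m³/s
w_4 = (9.7 − 7.0)/2 = 1.35 m; q_4 = 0.68 × 1.70 × 1.35 = 1.561 m³/s
w_5 = (13.0 − 8.2)/2 = 2.4 m; q_5 = 0.61 × 1.97 × 2.4 = 2.884 m³/s
w_6 = (13.0 − 9.7)/2 = 1.65 m; q_6 = 0.47 × 0.37 × 1.65 = 0.2869 m³/s
Q = Σ qᵢ = 13.22 m³/s
= 13.22 × 1000 = 13220 L/s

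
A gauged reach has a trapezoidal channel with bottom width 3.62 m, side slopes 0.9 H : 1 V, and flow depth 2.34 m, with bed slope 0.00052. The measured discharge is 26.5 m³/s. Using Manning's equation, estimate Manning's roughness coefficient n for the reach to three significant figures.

0.0141

A = (b + z·y)·y = (3.62 + 0.9×2.34)×2.34 = 13.40 m²
P = b + 2y√(1+z²) = 3.62 + 2×2.34×√(1+0.9²) = 9.916 m
R = A/P = 13.40/9.916 = 1.351 m
n = (1/Q)·A·R^(2/3)·S^(1/2) = (1/26.5) × 13.40 × 1.222 × 0.02280 = 0.01409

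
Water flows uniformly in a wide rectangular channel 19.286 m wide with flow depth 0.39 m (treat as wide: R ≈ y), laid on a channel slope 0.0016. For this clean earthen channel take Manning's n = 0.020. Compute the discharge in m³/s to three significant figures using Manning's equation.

A = b·y = 19.286 × 0.39 = 7.522 m²
Wide channel: R ≈ y = 0.39 m
Q = (1/n)·A·R^(2/3)·S^(1/2) = (1/0.020) × 7.522 × 0.3900^(2/3) × 0.0016^(1/2) = 8.030 m³/s

8.03 m³/s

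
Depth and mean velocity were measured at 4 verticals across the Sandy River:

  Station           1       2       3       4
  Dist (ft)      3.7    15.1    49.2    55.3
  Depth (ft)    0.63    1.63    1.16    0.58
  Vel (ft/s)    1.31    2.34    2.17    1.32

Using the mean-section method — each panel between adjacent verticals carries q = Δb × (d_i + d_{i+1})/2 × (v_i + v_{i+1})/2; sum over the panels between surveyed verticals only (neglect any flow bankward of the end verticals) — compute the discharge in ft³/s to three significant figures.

140 ft³/s

Panel 1-2: Δb = 11.4 ft, d̄ = (0.63+1.63)/2 = 1.13, v̄ = (1.31+2.34)/2 = 1.825 → q = 11.4×1.13×1.825 = 23.51 ft³/s
Panel 2-3: Δb = 34.1 ft, d̄ = (1.63+1.16)/2 = 1.395, v̄ = (2.34+2.17)/2 = 2.255 → q = 34.1×1.395×2.255 = 107.3 ft³/s
Panel 3-4: Δb = 6.1 ft, d̄ = (1.16+0.58)/2 = 0.87, v̄ = (2.17+1.32)/2 = 1.745 → q = 6.1×0.87×1.745 = 9.261 ft³/s
Q = Σ q = 140.0 ft³/s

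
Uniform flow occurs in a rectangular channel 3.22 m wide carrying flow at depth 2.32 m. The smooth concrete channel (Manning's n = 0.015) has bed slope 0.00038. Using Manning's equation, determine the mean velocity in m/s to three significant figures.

1.26 m/s

A = b·y = 3.22 × 2.32 = 7.470 m²
P = b + 2y = 3.22 + 2×2.32 = 7.860 m
R = A/P = 7.470/7.860 = 0.9504 m
Q = (1/n)·A·R^(2/3)·S^(1/2) = (1/0.015) × 7.470 × 0.9504^(2/3) × 0.00038^(1/2) = 9.385 m³/s
V = Q/A = 9.385/7.470 = 1.256 m/s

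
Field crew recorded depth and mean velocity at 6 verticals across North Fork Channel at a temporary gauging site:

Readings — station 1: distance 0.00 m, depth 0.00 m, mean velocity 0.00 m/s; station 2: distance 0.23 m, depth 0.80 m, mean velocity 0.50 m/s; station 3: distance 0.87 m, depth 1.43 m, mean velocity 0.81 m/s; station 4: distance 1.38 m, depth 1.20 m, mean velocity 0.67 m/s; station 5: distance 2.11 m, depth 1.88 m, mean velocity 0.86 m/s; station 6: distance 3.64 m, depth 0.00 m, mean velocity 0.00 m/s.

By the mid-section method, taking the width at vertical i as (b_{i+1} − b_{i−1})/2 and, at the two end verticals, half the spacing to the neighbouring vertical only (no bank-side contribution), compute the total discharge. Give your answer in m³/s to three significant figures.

w_2 = (0.87 − 0.00)/2 = 0.435 m; q_2 = 0.50 × 0.80 × 0.435 = 0.1740 m³/s
w_3 = (1.38 − 0.23)/2 = 0.575 m; q_3 = 0.81 × 1.43 × 0.575 = 0.6660 m³/s
w_4 = (2.11 − 0.87)/2 = 0.62 m; q_4 = 0.67 × 1.20 × 0.62 = 0.4985 m³/s
w_5 = (3.64 − 1.38)/2 = 1.13 m; q_5 = 0.86 × 1.88 × 1.13 = 1.827 m³/s
Stations 1, 6 contribute zero (depth or velocity is 0).
Q = Σ qᵢ = 3.165 m³/s

3.17 m³/s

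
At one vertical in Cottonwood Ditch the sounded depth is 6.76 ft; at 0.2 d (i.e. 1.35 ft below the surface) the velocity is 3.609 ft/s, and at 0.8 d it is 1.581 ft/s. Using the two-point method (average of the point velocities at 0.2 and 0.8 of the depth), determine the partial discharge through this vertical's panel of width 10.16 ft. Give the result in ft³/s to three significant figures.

178 ft³/s

v̄ = (3.609 + 1.581) / 2 = 2.595 ft/s
q = v̄ × d × w = 2.595 × 6.76 × 10.16 = 178.2 ft³/s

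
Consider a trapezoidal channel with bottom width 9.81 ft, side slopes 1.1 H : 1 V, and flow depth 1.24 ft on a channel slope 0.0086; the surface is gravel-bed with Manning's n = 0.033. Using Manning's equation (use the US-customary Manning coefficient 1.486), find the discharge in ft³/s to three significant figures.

58.9 ft³/s

A = (b + z·y)·y = (9.81 + 1.1×1.24)×1.24 = 13.86 ft²
P = b + 2y√(1+z²) = 9.81 + 2×1.24×√(1+1.1²) = 13.50 ft
R = A/P = 13.86/13.50 = 1.027 ft
Q = (1.486/n)·A·R^(2/3)·S^(1/2) = (1.486/0.033) × 13.86 × 1.027^(2/3) × 0.0086^(1/2) = 58.88 ft³/s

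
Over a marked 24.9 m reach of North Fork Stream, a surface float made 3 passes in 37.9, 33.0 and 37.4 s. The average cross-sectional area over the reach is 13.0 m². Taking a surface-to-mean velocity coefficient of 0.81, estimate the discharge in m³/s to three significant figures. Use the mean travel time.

7.26 m³/s

t̄ = (37.9 + 33.0 + 37.4) / 3 = 36.1 s
v_surface = L / t̄ = 24.9 / 36.1 = 0.6898 m/s
v_mean = 0.81 × 0.6898 = 0.5587 m/s
Q = A × v_mean = 13.0 × 0.5587 = 7.263 m³/s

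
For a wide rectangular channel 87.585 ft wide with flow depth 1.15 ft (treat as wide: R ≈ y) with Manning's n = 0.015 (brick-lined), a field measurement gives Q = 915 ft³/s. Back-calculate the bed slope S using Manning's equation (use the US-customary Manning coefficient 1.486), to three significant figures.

0.00698

A = b·y = 87.585 × 1.15 = 100.7 ft²
Wide channel: R ≈ y = 1.15 ft
S = (Q·n / (1.486·A·R^(2/3)))² = (915×0.015 / (1.486×100.7×1.098))² = 0.006979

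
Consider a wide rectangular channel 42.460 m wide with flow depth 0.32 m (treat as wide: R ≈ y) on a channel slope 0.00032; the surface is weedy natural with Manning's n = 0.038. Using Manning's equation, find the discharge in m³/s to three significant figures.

2.99 m³/s

A = b·y = 42.460 × 0.32 = 13.59 m²
Wide channel: R ≈ y = 0.32 m
Q = (1/n)·A·R^(2/3)·S^(1/2) = (1/0.038) × 13.59 × 0.3200^(2/3) × 0.00032^(1/2) = 2.992 m³/s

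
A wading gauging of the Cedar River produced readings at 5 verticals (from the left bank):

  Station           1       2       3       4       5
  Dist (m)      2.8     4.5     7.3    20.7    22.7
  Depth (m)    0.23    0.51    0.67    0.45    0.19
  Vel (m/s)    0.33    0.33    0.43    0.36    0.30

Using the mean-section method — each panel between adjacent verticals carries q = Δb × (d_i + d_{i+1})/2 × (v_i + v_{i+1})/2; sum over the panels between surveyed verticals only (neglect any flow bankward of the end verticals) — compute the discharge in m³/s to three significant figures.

Panel 1-2: Δb = 1.7 m, d̄ = (0.23+0.51)/2 = 0.37, v̄ = (0.33+0.33)/2 = 0.33 → q = 1.7×0.37×0.33 = 0.2076 m³/s
Panel 2-3: Δb = 2.8 m, d̄ = (0.51+0.67)/2 = 0.59, v̄ = (0.33+0.43)/2 = 0.38 → q = 2.8×0.59×0.38 = 0.6278 m³/s
Panel 3-4: Δb = 13.4 m, d̄ = (0.67+0.45)/2 = 0.56, v̄ = (0.43+0.36)/2 = 0.395 → q = 13.4×0.56×0.395 = 2.964 m³/s
Panel 4-5: Δb = 2 m, d̄ = (0.45+0.19)/2 = 0.32, v̄ = (0.36+0.30)/2 = 0.33 → q = 2×0.32×0.33 = 0.2112 m³/s
Q = Σ q = 4.011 m³/s

4.01 m³/s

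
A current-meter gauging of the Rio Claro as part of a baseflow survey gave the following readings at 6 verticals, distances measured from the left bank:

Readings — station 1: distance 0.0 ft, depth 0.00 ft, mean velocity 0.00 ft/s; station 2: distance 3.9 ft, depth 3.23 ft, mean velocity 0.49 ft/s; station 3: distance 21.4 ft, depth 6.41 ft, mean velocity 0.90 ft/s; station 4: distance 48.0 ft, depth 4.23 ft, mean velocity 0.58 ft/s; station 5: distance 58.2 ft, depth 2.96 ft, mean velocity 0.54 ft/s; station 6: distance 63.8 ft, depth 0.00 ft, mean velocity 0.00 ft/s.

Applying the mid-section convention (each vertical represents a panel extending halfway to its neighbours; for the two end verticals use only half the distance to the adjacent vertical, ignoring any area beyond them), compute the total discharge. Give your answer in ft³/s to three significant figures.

w_2 = (21.4 − 0.0)/2 = 10.7 ft; q_2 = 0.49 × 3.23 × 10.7 = 16.93 ft³/s
w_3 = (48.0 − 3.9)/2 = 22.05 ft; q_3 = 0.90 × 6.41 × 22.05 = 127.2 ft³/s
w_4 = (58.2 − 21.4)/2 = 18.4 ft; q_4 = 0.58 × 4.23 × 18.4 = 45.14 ft³/s
w_5 = (63.8 − 48.0)/2 = 7.9 ft; q_5 = 0.54 × 2.96 × 7.9 = 12.63 ft³/s
Stations 1, 6 contribute zero (depth or velocity is 0).
Q = Σ qᵢ = 201.9 ft³/s

202 ft³/s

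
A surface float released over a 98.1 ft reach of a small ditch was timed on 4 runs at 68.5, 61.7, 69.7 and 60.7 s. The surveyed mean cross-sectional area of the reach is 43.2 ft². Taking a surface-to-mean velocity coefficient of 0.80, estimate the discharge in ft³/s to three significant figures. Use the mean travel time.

t̄ = (68.5 + 61.7 + 69.7 + 60.7) / 4 = 65.15 s
v_surface = L / t̄ = 98.1 / 65.15 = 1.506 ft/s
v_mean = 0.80 × 1.506 = 1.205 ft/s
Q = A × v_mean = 43.2 × 1.205 = 52.04 ft³/s

52.0 ft³/s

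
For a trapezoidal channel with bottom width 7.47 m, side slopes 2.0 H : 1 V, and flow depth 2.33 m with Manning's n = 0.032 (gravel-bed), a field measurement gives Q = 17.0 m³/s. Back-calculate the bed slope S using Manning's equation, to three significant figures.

0.000201

A = (b + z·y)·y = (7.47 + 2.0×2.33)×2.33 = 28.26 m²
P = b + 2y√(1+z²) = 7.47 + 2×2.33×√(1+2.0²) = 17.89 m
R = A/P = 28.26/17.89 = 1.580 m
S = (Q·n / (1·A·R^(2/3)))² = (17.0×0.032 / (1×28.26×1.356))² = 0.0002014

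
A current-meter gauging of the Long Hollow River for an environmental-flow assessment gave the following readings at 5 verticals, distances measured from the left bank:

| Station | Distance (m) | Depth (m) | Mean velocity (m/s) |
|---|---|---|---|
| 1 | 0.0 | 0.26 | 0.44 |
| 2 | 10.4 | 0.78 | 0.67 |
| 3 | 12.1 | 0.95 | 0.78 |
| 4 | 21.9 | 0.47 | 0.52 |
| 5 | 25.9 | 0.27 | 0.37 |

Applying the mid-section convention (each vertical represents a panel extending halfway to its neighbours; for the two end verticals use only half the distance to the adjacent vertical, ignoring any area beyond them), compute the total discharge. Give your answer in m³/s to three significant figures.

w_1 = (10.4 − 0.0)/2 = 5.2 m; q_1 = 0.44 × 0.26 × 5.2 = 0.5949 m³/s
w_2 = (12.1 − 0.0)/2 = 6.05 m; q_2 = 0.67 × 0.78 × 6.05 = 3.162 m³/s
w_3 = (21.9 − 10.4)/2 = 5.75 m; q_3 = 0.78 × 0.95 × 5.75 = 4.261 m³/s
w_4 = (25.9 − 12.1)/2 = 6.9 m; q_4 = 0.52 × 0.47 × 6.9 = 1.686 m³/s
w_5 = (25.9 − 21.9)/2 = 2 m; q_5 = 0.37 × 0.27 × 2 = 0.1998 m³/s
Q = Σ qᵢ = 9.904 m³/s

9.90 m³/s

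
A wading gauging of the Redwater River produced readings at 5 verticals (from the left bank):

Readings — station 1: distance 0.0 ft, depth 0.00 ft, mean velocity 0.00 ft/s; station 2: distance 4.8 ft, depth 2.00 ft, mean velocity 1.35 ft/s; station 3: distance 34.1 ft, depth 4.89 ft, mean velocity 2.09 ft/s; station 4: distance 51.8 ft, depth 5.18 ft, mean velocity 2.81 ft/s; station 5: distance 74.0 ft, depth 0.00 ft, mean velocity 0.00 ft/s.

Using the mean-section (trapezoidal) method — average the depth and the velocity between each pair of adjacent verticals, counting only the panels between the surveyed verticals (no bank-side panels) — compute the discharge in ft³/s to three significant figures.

476 ft³/s

Panel 1-2: Δb = 4.8 ft, d̄ = (0.00+2.00)/2 = 1, v̄ = (0.00+1.35)/2 = 0.675 → q = 4.8×1×0.675 = 3.240 ft³/s
Panel 2-3: Δb = 29.3 ft, d̄ = (2.00+4.89)/2 = 3.445, v̄ = (1.35+2.09)/2 = 1.72 → q = 29.3×3.445×1.72 = 173.6 ft³/s
Panel 3-4: Δb = 17.7 ft, d̄ = (4.89+5.18)/2 = 5.035, v̄ = (2.09+2.81)/2 = 2.45 → q = 17.7×5.035×2.45 = 218.3 ft³/s
Panel 4-5: Δb = 22.2 ft, d̄ = (5.18+0.00)/2 = 2.59, v̄ = (2.81+0.00)/2 = 1.405 → q = 22.2×2.59×1.405 = 80.78 ft³/s
Q = Σ q = 476.0 ft³/s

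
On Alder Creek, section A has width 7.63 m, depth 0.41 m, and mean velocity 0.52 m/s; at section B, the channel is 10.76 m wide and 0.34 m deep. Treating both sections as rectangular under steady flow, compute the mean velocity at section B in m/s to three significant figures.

0.445 m/s

Q = A₁V₁ = (7.63×0.41) × 0.52 = 1.627 m³/s
A₂ = 10.76 × 0.34 = 3.658 m²
V₂ = Q/A₂ = 1.627/3.658 = 0.4447 m/s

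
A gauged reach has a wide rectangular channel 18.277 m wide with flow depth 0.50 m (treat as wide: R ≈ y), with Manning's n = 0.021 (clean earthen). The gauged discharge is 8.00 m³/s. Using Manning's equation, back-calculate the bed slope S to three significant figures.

0.000852

A = b·y = 18.277 × 0.50 = 9.139 m²
Wide channel: R ≈ y = 0.50 m
S = (Q·n / (1·A·R^(2/3)))² = (8.00×0.021 / (1×9.139×0.6300))² = 0.0008516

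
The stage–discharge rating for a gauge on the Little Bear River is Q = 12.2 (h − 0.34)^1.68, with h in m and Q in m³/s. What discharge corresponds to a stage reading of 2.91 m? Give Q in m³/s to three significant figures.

Q = 12.2 × (2.91 − 0.34)^1.68 = 12.2 × 2.57^1.68 = 59.57 m³/s

59.6 m³/s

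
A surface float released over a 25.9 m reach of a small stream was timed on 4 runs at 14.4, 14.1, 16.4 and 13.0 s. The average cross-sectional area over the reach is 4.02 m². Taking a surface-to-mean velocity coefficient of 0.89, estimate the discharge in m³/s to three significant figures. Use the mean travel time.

t̄ = (14.4 + 14.1 + 16.4 + 13.0) / 4 = 14.475 s
v_surface = L / t̄ = 25.9 / 14.475 = 1.789 m/s
v_mean = 0.89 × 1.789 = 1.592 m/s
Q = A × v_mean = 4.02 × 1.592 = 6.402 m³/s

6.40 m³/s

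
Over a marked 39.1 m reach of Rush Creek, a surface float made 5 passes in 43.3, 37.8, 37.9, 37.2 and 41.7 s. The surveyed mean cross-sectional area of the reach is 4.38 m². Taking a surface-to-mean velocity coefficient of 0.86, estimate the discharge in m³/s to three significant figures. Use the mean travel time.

3.72 m³/s

t̄ = (43.3 + 37.8 + 37.9 + 37.2 + 41.7) / 5 = 39.58 s
v_surface = L / t̄ = 39.1 / 39.58 = 0.9879 m/s
v_mean = 0.86 × 0.9879 = 0.8496 m/s
Q = A × v_mean = 4.38 × 0.8496 = 3.721 m³/s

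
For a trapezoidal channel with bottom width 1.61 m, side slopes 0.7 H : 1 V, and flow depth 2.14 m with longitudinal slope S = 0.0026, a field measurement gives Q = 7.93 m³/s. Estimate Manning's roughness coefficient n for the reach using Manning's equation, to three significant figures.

0.0420

A = (b + z·y)·y = (1.61 + 0.7×2.14)×2.14 = 6.651 m²
P = b + 2y√(1+z²) = 1.61 + 2×2.14×√(1+0.7²) = 6.834 m
R = A/P = 6.651/6.834 = 0.9732 m
n = (1/Q)·A·R^(2/3)·S^(1/2) = (1/7.93) × 6.651 × 0.9820 × 0.05099 = 0.04200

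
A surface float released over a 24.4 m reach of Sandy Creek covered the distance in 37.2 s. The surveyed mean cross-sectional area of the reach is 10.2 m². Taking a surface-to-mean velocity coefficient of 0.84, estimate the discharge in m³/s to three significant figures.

5.62 m³/s

v_surface = L / t̄ = 24.4 / 37.2 = 0.6559 m/s
v_mean = 0.84 × 0.6559 = 0.5510 m/s
Q = A × v_mean = 10.2 × 0.5510 = 5.620 m³/s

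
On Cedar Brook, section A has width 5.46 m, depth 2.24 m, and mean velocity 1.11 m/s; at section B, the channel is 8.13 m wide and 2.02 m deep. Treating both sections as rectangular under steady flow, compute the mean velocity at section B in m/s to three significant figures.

0.827 m/s

Q = A₁V₁ = (5.46×2.24) × 1.11 = 13.58 m³/s
A₂ = 8.13 × 2.02 = 16.42 m²
V₂ = Q/A₂ = 13.58/16.42 = 0.8267 m/s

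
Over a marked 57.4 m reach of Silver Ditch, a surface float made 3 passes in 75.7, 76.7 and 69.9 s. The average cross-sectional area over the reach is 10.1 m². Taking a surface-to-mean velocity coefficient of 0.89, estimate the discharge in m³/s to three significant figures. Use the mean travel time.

t̄ = (75.7 + 76.7 + 69.9) / 3 = 74.1 s
v_surface = L / t̄ = 57.4 / 74.1 = 0.7746 m/s
v_mean = 0.89 × 0.7746 = 0.6894 m/s
Q = A × v_mean = 10.1 × 0.6894 = 6.963 m³/s

6.96 m³/s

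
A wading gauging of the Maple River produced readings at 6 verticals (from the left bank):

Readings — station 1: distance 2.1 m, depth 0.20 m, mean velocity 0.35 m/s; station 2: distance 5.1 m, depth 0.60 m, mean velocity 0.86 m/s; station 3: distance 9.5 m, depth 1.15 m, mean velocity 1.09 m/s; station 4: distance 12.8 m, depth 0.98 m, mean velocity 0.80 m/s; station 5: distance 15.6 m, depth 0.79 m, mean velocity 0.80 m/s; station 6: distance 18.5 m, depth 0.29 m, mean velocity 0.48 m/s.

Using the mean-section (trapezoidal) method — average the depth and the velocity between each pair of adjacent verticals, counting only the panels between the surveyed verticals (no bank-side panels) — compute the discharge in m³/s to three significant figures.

10.8 m³/s

Panel 1-2: Δb = 3 m, d̄ = (0.20+0.60)/2 = 0.4, v̄ = (0.35+0.86)/2 = 0.605 → q = 3×0.4×0.605 = 0.7260 m³/s
Panel 2-3: Δb = 4.4 m, d̄ = (0.60+1.15)/2 = 0.875, v̄ = (0.86+1.09)/2 = 0.975 → q = 4.4×0.875×0.975 = 3.754 m³/s
Panel 3-4: Δb = 3.3 m, d̄ = (1.15+0.98)/2 = 1.065, v̄ = (1.09+0.80)/2 = 0.945 → q = 3.3×1.065×0.945 = 3.321 m³/s
Panel 4-5: Δb = 2.8 m, d̄ = (0.98+0.79)/2 = 0.885, v̄ = (0.80+0.80)/2 = 0.8 → q = 2.8×0.885×0.8 = 1.982 m³/s
Panel 5-6: Δb = 2.9 m, d̄ = (0.79+0.29)/2 = 0.54, v̄ = (0.80+0.48)/2 = 0.64 → q = 2.9×0.54×0.64 = 1.002 m³/s
Q = Σ q = 10.79 m³/s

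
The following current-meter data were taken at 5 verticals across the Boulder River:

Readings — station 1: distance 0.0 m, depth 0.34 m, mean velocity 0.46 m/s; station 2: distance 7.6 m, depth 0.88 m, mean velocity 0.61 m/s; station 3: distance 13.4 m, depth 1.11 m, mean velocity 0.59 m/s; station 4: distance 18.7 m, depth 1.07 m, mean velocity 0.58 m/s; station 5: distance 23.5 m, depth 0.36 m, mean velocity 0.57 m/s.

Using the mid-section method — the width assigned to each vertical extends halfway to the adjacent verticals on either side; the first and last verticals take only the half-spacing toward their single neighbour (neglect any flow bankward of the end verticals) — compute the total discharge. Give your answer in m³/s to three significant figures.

w_1 = (7.6 − 0.0)/2 = 3.8 m; q_1 = 0.46 × 0.34 × 3.8 = 0.5943 m³/s
w_2 = (13.4 − 0.0)/2 = 6.7 m; q_2 = 0.61 × 0.88 × 6.7 = 3.597 m³/s
w_3 = (18.7 − 7.6)/2 = 5.55 m; q_3 = 0.59 × 1.11 × 5.55 = 3.635 m³/s
w_4 = (23.5 − 13.4)/2 = 5.05 m; q_4 = 0.58 × 1.07 × 5.05 = 3.134 m³/s
w_5 = (23.5 − 18.7)/2 = 2.4 m; q_5 = 0.57 × 0.36 × 2.4 = 0.4925 m³/s
Q = Σ qᵢ = 11.45 m³/s

11.5 m³/s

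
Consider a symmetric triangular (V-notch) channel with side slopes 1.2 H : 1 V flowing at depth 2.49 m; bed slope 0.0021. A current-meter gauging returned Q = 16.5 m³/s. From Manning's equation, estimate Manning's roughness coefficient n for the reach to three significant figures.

0.0201

A = z·y² = 1.2×2.49² = 7.440 m²
P = 2y√(1+z²) = 2×2.49×√(1+1.2²) = 7.779 m
R = A/P = 7.440/7.779 = 0.9564 m
n = (1/Q)·A·R^(2/3)·S^(1/2) = (1/16.5) × 7.440 × 0.9707 × 0.04583 = 0.02006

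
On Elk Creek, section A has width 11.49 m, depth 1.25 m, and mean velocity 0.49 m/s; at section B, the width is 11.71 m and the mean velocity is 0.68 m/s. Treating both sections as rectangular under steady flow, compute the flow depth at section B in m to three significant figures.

0.884 m

Q = A₁V₁ = (11.49×1.25) × 0.49 = 7.038 m³/s
d₂ = Q/(b₂ V₂) = 7.038/(11.71×0.68) = 0.8838 m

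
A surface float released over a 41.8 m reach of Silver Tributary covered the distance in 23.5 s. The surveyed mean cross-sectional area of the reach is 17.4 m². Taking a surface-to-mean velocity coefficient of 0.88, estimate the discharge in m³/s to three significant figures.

v_surface = L / t̄ = 41.8 / 23.5 = 1.779 m/s
v_mean = 0.88 × 1.779 = 1.565 m/s
Q = A × v_mean = 17.4 × 1.565 = 27.24 m³/s

27.2 m³/s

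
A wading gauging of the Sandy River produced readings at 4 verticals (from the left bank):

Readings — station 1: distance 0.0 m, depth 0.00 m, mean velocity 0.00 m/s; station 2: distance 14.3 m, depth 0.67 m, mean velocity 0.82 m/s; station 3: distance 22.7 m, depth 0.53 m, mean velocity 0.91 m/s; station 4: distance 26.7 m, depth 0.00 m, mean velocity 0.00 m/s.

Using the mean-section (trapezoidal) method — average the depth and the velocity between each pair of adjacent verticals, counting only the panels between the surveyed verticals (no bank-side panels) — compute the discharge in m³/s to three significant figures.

Panel 1-2: Δb = 14.3 m, d̄ = (0.00+0.67)/2 = 0.335, v̄ = (0.00+0.82)/2 = 0.41 → q = 14.3×0.335×0.41 = 1.964 m³/s
Panel 2-3: Δb = 8.4 m, d̄ = (0.67+0.53)/2 = 0.6, v̄ = (0.82+0.91)/2 = 0.865 → q = 8.4×0.6×0.865 = 4.360 m³/s
Panel 3-4: Δb = 4 m, d̄ = (0.53+0.00)/2 = 0.265, v̄ = (0.91+0.00)/2 = 0.455 → q = 4×0.265×0.455 = 0.4823 m³/s
Q = Σ q = 6.806 m³/s

6.81 m³/s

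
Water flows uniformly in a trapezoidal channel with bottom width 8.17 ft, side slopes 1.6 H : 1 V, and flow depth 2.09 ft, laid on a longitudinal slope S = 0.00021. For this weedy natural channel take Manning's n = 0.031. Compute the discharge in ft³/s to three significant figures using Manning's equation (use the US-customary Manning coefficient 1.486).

21.9 ft³/s

A = (b + z·y)·y = (8.17 + 1.6×2.09)×2.09 = 24.06 ft²
P = b + 2y√(1+z²) = 8.17 + 2×2.09×√(1+1.6²) = 16.06 ft
R = A/P = 24.06/16.06 = 1.499 ft
Q = (1.486/n)·A·R^(2/3)·S^(1/2) = (1.486/0.031) × 24.06 × 1.499^(2/3) × 0.00021^(1/2) = 21.89 ft³/s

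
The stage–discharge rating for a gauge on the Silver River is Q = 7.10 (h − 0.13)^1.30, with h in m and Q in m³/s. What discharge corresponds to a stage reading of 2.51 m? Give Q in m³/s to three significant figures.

Q = 7.10 × (2.51 − 0.13)^1.30 = 7.10 × 2.38^1.30 = 21.92 m³/s

21.9 m³/s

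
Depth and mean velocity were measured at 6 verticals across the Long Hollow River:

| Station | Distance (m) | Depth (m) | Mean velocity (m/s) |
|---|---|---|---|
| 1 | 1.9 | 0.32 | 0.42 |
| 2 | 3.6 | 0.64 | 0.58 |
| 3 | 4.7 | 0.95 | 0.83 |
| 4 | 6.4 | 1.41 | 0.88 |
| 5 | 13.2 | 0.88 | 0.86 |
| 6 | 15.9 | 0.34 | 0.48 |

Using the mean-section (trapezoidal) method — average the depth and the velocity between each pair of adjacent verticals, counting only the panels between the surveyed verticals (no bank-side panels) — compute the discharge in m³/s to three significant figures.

10.6 m³/s

Panel 1-2: Δb = 1.7 m, d̄ = (0.32+0.64)/2 = 0.48, v̄ = (0.42+0.58)/2 = 0.5 → q = 1.7×0.48×0.5 = 0.4080 m³/s
Panel 2-3: Δb = 1.1 m, d̄ = (0.64+0.95)/2 = 0.795, v̄ = (0.58+0.83)/2 = 0.705 → q = 1.1×0.795×0.705 = 0.6165 m³/s
Panel 3-4: Δb = 1.7 m, d̄ = (0.95+1.41)/2 = 1.18, v̄ = (0.83+0.88)/2 = 0.855 → q = 1.7×1.18×0.855 = 1.715 m³/s
Panel 4-5: Δb = 6.8 m, d̄ = (1.41+0.88)/2 = 1.145, v̄ = (0.88+0.86)/2 = 0.87 → q = 6.8×1.145×0.87 = 6.774 m³/s
Panel 5-6: Δb = 2.7 m, d̄ = (0.88+0.34)/2 = 0.61, v̄ = (0.86+0.48)/2 = 0.67 → q = 2.7×0.61×0.67 = 1.103 m³/s
Q = Σ q = 10.62 m³/s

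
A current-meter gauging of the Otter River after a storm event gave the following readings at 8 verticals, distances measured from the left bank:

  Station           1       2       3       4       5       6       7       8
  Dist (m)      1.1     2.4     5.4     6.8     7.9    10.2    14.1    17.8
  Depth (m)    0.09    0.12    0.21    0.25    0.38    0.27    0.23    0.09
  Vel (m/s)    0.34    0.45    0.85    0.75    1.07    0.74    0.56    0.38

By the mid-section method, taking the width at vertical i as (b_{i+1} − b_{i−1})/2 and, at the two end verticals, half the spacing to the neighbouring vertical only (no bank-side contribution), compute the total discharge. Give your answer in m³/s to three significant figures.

2.63 m³/s

w_1 = (2.4 − 1.1)/2 = 0.65 m; q_1 = 0.34 × 0.09 × 0.65 = 0.01989 m³/s
w_2 = (5.4 − 1.1)/2 = 2.15 m; q_2 = 0.45 × 0.12 × 2.15 = 0.1161 m³/s
w_3 = (6.8 − 2.4)/2 = 2.2 m; q_3 = 0.85 × 0.21 × 2.2 = 0.3927 m³/s
w_4 = (7.9 − 5.4)/2 = 1.25 m; q_4 = 0.75 × 0.25 × 1.25 = 0.2344 m³/s
w_5 = (10.2 − 6.8)/2 = 1.7 m; q_5 = 1.07 × 0.38 × 1.7 = 0.6912 m³/s
w_6 = (14.1 − 7.9)/2 = 3.1 m; q_6 = 0.74 × 0.27 × 3.1 = 0.6194 m³/s
w_7 = (17.8 − 10.2)/2 = 3.8 m; q_7 = 0.56 × 0.23 × 3.8 = 0.4894 m³/s
w_8 = (17.8 − 14.1)/2 = 1.85 m; q_8 = 0.38 × 0.09 × 1.85 = 0.06327 m³/s
Q = Σ qᵢ = 2.626 m³/s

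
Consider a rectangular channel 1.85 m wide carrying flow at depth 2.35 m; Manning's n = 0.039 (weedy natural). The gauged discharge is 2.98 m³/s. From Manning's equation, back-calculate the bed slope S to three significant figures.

A = b·y = 1.85 × 2.35 = 4.348 m²
P = b + 2y = 1.85 + 2×2.35 = 6.550 m
R = A/P = 4.348/6.550 = 0.6637 m
S = (Q·n / (1·A·R^(2/3)))² = (2.98×0.039 / (1×4.348×0.7609))² = 0.001234

0.00123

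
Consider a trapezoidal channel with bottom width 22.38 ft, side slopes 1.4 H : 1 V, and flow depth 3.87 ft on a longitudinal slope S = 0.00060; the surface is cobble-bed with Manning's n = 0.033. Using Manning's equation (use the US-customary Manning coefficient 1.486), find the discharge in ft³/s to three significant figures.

A = (b + z·y)·y = (22.38 + 1.4×3.87)×3.87 = 107.6 ft²
P = b + 2y√(1+z²) = 22.38 + 2×3.87×√(1+1.4²) = 35.70 ft
R = A/P = 107.6/35.70 = 3.014 ft
Q = (1.486/n)·A·R^(2/3)·S^(1/2) = (1.486/0.033) × 107.6 × 3.014^(2/3) × 0.00060^(1/2) = 247.6 ft³/s

248 ft³/s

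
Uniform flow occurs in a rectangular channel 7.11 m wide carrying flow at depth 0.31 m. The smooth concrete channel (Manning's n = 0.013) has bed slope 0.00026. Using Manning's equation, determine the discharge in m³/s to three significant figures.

A = b·y = 7.11 × 0.31 = 2.204 m²
P = b + 2y = 7.11 + 2×0.31 = 7.730 m
R = A/P = 2.204/7.730 = 0.2851 m
Q = (1/n)·A·R^(2/3)·S^(1/2) = (1/0.013) × 2.204 × 0.2851^(2/3) × 0.00026^(1/2) = 1.184 m³/s

1.18 m³/s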